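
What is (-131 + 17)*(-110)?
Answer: 12540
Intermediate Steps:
(-131 + 17)*(-110) = -114*(-110) = 12540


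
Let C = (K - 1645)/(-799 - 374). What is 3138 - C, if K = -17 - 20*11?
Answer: 3678992/1173 ≈ 3136.4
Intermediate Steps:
K = -237 (K = -17 - 220 = -237)
C = 1882/1173 (C = (-237 - 1645)/(-799 - 374) = -1882/(-1173) = -1882*(-1/1173) = 1882/1173 ≈ 1.6044)
3138 - C = 3138 - 1*1882/1173 = 3138 - 1882/1173 = 3678992/1173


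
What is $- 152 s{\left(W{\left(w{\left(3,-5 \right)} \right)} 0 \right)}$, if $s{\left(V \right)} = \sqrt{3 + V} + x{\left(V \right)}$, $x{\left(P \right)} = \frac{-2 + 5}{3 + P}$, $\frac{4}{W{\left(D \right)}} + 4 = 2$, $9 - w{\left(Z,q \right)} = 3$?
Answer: $-152 - 152 \sqrt{3} \approx -415.27$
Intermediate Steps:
$w{\left(Z,q \right)} = 6$ ($w{\left(Z,q \right)} = 9 - 3 = 6$)
$W{\left(D \right)} = -2$ ($W{\left(D \right)} = \frac{4}{-4 + 2} = \frac{4}{-2} = 4 \left(- \frac{1}{2}\right) = -2$)
$x{\left(P \right)} = \frac{3}{3 + P}$
$s{\left(V \right)} = \sqrt{3 + V} + \frac{3}{3 + V}$
$- 152 s{\left(W{\left(w{\left(3,-5 \right)} \right)} 0 \right)} = - 152 \frac{3 + \left(3 - 0\right)^{\frac{3}{2}}}{3 - 0} = - 152 \frac{3 + \left(3 + 0\right)^{\frac{3}{2}}}{3 + 0} = - 152 \frac{3 + 3^{\frac{3}{2}}}{3} = - 152 \frac{3 + 3 \sqrt{3}}{3} = - 152 \left(1 + \sqrt{3}\right) = -152 - 152 \sqrt{3}$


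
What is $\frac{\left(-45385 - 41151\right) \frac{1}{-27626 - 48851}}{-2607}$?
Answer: $- \frac{86536}{199375539} \approx -0.00043403$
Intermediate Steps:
$\frac{\left(-45385 - 41151\right) \frac{1}{-27626 - 48851}}{-2607} = - \frac{86536}{-76477} \left(- \frac{1}{2607}\right) = \left(-86536\right) \left(- \frac{1}{76477}\right) \left(- \frac{1}{2607}\right) = \frac{86536}{76477} \left(- \frac{1}{2607}\right) = - \frac{86536}{199375539}$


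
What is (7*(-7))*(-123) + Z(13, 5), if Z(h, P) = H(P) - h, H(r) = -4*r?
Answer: 5994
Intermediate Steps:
Z(h, P) = -h - 4*P (Z(h, P) = -4*P - h = -h - 4*P)
(7*(-7))*(-123) + Z(13, 5) = (7*(-7))*(-123) + (-1*13 - 4*5) = -49*(-123) + (-13 - 20) = 6027 - 33 = 5994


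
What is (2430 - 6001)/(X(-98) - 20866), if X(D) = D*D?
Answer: 3571/11262 ≈ 0.31708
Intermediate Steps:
X(D) = D²
(2430 - 6001)/(X(-98) - 20866) = (2430 - 6001)/((-98)² - 20866) = -3571/(9604 - 20866) = -3571/(-11262) = -3571*(-1/11262) = 3571/11262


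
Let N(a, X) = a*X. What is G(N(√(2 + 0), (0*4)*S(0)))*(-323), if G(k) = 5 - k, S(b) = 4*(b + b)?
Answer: -1615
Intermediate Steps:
S(b) = 8*b (S(b) = 4*(2*b) = 8*b)
N(a, X) = X*a
G(N(√(2 + 0), (0*4)*S(0)))*(-323) = (5 - (0*4)*(8*0)*√(2 + 0))*(-323) = (5 - 0*0*√2)*(-323) = (5 - 0*√2)*(-323) = (5 - 1*0)*(-323) = (5 + 0)*(-323) = 5*(-323) = -1615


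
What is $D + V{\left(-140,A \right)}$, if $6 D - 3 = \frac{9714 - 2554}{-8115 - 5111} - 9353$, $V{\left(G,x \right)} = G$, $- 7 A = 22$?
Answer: $- \frac{11231675}{6613} \approx -1698.4$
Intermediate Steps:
$A = - \frac{22}{7}$ ($A = \left(- \frac{1}{7}\right) 22 = - \frac{22}{7} \approx -3.1429$)
$D = - \frac{10305855}{6613}$ ($D = \frac{1}{2} + \frac{\frac{9714 - 2554}{-8115 - 5111} - 9353}{6} = \frac{1}{2} + \frac{\frac{7160}{-13226} - 9353}{6} = \frac{1}{2} + \frac{7160 \left(- \frac{1}{13226}\right) - 9353}{6} = \frac{1}{2} + \frac{- \frac{3580}{6613} - 9353}{6} = \frac{1}{2} + \frac{1}{6} \left(- \frac{61854969}{6613}\right) = \frac{1}{2} - \frac{20618323}{13226} = - \frac{10305855}{6613} \approx -1558.4$)
$D + V{\left(-140,A \right)} = - \frac{10305855}{6613} - 140 = - \frac{11231675}{6613}$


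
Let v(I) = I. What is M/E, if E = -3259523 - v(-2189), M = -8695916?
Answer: 4347958/1628667 ≈ 2.6696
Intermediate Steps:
E = -3257334 (E = -3259523 - 1*(-2189) = -3259523 + 2189 = -3257334)
M/E = -8695916/(-3257334) = -8695916*(-1/3257334) = 4347958/1628667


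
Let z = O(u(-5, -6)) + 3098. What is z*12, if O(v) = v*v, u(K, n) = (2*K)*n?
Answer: 80376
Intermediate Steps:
u(K, n) = 2*K*n
O(v) = v²
z = 6698 (z = (2*(-5)*(-6))² + 3098 = 60² + 3098 = 3600 + 3098 = 6698)
z*12 = 6698*12 = 80376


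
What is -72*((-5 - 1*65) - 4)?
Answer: 5328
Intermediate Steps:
-72*((-5 - 1*65) - 4) = -72*((-5 - 65) - 4) = -72*(-70 - 4) = -72*(-74) = 5328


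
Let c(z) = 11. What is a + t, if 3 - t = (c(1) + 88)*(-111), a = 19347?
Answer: 30339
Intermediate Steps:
t = 10992 (t = 3 - (11 + 88)*(-111) = 3 - 99*(-111) = 3 - 1*(-10989) = 3 + 10989 = 10992)
a + t = 19347 + 10992 = 30339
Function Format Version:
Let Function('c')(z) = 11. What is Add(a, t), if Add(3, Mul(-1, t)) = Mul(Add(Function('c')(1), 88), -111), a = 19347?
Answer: 30339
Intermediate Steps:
t = 10992 (t = Add(3, Mul(-1, Mul(Add(11, 88), -111))) = Add(3, Mul(-1, Mul(99, -111))) = Add(3, Mul(-1, -10989)) = Add(3, 10989) = 10992)
Add(a, t) = Add(19347, 10992) = 30339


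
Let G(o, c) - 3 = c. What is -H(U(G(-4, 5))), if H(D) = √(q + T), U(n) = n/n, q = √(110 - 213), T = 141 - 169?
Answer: -√(-28 + I*√103) ≈ -0.94407 - 5.3751*I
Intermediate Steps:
G(o, c) = 3 + c
T = -28
q = I*√103 (q = √(-103) = I*√103 ≈ 10.149*I)
U(n) = 1
H(D) = √(-28 + I*√103) (H(D) = √(I*√103 - 28) = √(-28 + I*√103))
-H(U(G(-4, 5))) = -√(-28 + I*√103)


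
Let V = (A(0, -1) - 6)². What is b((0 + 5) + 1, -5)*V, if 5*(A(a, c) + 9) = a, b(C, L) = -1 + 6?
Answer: 1125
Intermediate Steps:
b(C, L) = 5
A(a, c) = -9 + a/5
V = 225 (V = ((-9 + (⅕)*0) - 6)² = ((-9 + 0) - 6)² = (-9 - 6)² = (-15)² = 225)
b((0 + 5) + 1, -5)*V = 5*225 = 1125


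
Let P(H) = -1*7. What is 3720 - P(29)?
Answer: 3727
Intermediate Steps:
P(H) = -7
3720 - P(29) = 3720 - 1*(-7) = 3720 + 7 = 3727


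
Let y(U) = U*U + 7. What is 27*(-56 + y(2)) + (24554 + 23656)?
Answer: 46995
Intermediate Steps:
y(U) = 7 + U² (y(U) = U² + 7 = 7 + U²)
27*(-56 + y(2)) + (24554 + 23656) = 27*(-56 + (7 + 2²)) + (24554 + 23656) = 27*(-56 + (7 + 4)) + 48210 = 27*(-56 + 11) + 48210 = 27*(-45) + 48210 = -1215 + 48210 = 46995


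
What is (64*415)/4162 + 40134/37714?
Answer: 292180387/39241417 ≈ 7.4457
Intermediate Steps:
(64*415)/4162 + 40134/37714 = 26560*(1/4162) + 40134*(1/37714) = 13280/2081 + 20067/18857 = 292180387/39241417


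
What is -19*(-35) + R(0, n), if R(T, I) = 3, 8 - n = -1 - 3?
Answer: 668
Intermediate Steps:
n = 12 (n = 8 - (-1 - 3) = 8 - 1*(-4) = 8 + 4 = 12)
-19*(-35) + R(0, n) = -19*(-35) + 3 = 665 + 3 = 668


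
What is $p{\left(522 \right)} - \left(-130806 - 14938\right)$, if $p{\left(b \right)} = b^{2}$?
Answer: $418228$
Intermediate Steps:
$p{\left(522 \right)} - \left(-130806 - 14938\right) = 522^{2} - \left(-130806 - 14938\right) = 272484 - -145744 = 272484 + 145744 = 418228$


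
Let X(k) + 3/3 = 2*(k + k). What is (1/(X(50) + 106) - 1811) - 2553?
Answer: -1331019/305 ≈ -4364.0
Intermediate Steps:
X(k) = -1 + 4*k (X(k) = -1 + 2*(k + k) = -1 + 2*(2*k) = -1 + 4*k)
(1/(X(50) + 106) - 1811) - 2553 = (1/((-1 + 4*50) + 106) - 1811) - 2553 = (1/((-1 + 200) + 106) - 1811) - 2553 = (1/(199 + 106) - 1811) - 2553 = (1/305 - 1811) - 2553 = -552354/305 - 2553 = -1331019/305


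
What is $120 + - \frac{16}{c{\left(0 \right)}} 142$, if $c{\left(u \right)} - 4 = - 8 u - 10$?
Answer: $\frac{1496}{3} \approx 498.67$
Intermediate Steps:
$c{\left(u \right)} = -6 - 8 u$ ($c{\left(u \right)} = 4 - \left(10 + 8 u\right) = -6 - 8 u$)
$120 + - \frac{16}{c{\left(0 \right)}} 142 = 120 + - \frac{16}{-6 - 0} \cdot 142 = 120 + - \frac{16}{-6 + 0} \cdot 142 = 120 + - \frac{16}{-6} \cdot 142 = 120 + \left(-16\right) \left(- \frac{1}{6}\right) 142 = 120 + \frac{8}{3} \cdot 142 = 120 + \frac{1136}{3} = \frac{1496}{3}$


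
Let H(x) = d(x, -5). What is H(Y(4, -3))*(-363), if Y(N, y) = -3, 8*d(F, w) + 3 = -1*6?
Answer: 3267/8 ≈ 408.38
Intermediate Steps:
d(F, w) = -9/8 (d(F, w) = -3/8 + (-1*6)/8 = -3/8 + (⅛)*(-6) = -3/8 - ¾ = -9/8)
H(x) = -9/8
H(Y(4, -3))*(-363) = -9/8*(-363) = 3267/8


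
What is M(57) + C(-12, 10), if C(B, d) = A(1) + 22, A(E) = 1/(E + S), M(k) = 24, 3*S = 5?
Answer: 371/8 ≈ 46.375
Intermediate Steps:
S = 5/3 (S = (⅓)*5 = 5/3 ≈ 1.6667)
A(E) = 1/(5/3 + E) (A(E) = 1/(E + 5/3) = 1/(5/3 + E))
C(B, d) = 179/8 (C(B, d) = 3/(5 + 3*1) + 22 = 3/(5 + 3) + 22 = 3/8 + 22 = 179/8)
M(57) + C(-12, 10) = 24 + 179/8 = 371/8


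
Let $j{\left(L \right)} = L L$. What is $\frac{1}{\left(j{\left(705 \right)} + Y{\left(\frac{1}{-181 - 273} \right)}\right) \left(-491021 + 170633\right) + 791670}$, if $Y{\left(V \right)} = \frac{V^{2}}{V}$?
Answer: $- \frac{227}{36147492104616} \approx -6.2798 \cdot 10^{-12}$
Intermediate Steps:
$j{\left(L \right)} = L^{2}$
$Y{\left(V \right)} = V$
$\frac{1}{\left(j{\left(705 \right)} + Y{\left(\frac{1}{-181 - 273} \right)}\right) \left(-491021 + 170633\right) + 791670} = \frac{1}{\left(705^{2} + \frac{1}{-181 - 273}\right) \left(-491021 + 170633\right) + 791670} = \frac{1}{\left(497025 + \frac{1}{-454}\right) \left(-320388\right) + 791670} = \frac{1}{\left(497025 - \frac{1}{454}\right) \left(-320388\right) + 791670} = \frac{1}{\frac{225649349}{454} \left(-320388\right) + 791670} = \frac{1}{- \frac{36147671813706}{227} + 791670} = \frac{1}{- \frac{36147492104616}{227}} = - \frac{227}{36147492104616}$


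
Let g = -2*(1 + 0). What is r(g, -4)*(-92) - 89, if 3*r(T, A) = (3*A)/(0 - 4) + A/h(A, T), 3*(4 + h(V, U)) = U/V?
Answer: -213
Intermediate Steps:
h(V, U) = -4 + U/(3*V) (h(V, U) = -4 + (U/V)/3 = -4 + U/(3*V))
g = -2 (g = -2*1 = -2)
r(T, A) = -A/4 + A/(3*(-4 + T/(3*A))) (r(T, A) = ((3*A)/(0 - 4) + A/(-4 + T/(3*A)))/3 = ((3*A)/(-4) + A/(-4 + T/(3*A)))/3 = ((3*A)*(-¼) + A/(-4 + T/(3*A)))/3 = (-3*A/4 + A/(-4 + T/(3*A)))/3 = -A/4 + A/(3*(-4 + T/(3*A))))
r(g, -4)*(-92) - 89 = ((¼)*(-4)*(-2 - 16*(-4))/(-1*(-2) + 12*(-4)))*(-92) - 89 = ((¼)*(-4)*(-2 + 64)/(2 - 48))*(-92) - 89 = ((¼)*(-4)*62/(-46))*(-92) - 89 = ((¼)*(-4)*(-1/46)*62)*(-92) - 89 = (31/23)*(-92) - 89 = -124 - 89 = -213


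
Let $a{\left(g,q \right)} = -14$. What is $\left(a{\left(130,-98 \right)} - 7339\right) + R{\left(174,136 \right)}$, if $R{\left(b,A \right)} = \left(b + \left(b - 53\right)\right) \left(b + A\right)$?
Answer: $84097$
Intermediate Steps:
$R{\left(b,A \right)} = \left(-53 + 2 b\right) \left(A + b\right)$ ($R{\left(b,A \right)} = \left(b + \left(-53 + b\right)\right) \left(A + b\right) = \left(-53 + 2 b\right) \left(A + b\right)$)
$\left(a{\left(130,-98 \right)} - 7339\right) + R{\left(174,136 \right)} = \left(-14 - 7339\right) + \left(\left(-53\right) 136 - 9222 + 2 \cdot 174^{2} + 2 \cdot 136 \cdot 174\right) = -7353 + \left(-7208 - 9222 + 2 \cdot 30276 + 47328\right) = -7353 + \left(-7208 - 9222 + 60552 + 47328\right) = -7353 + 91450 = 84097$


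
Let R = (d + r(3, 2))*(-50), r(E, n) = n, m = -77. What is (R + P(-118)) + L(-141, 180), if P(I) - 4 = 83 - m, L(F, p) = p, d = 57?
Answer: -2606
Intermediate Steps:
P(I) = 164 (P(I) = 4 + (83 - 1*(-77)) = 4 + (83 + 77) = 4 + 160 = 164)
R = -2950 (R = (57 + 2)*(-50) = 59*(-50) = -2950)
(R + P(-118)) + L(-141, 180) = (-2950 + 164) + 180 = -2786 + 180 = -2606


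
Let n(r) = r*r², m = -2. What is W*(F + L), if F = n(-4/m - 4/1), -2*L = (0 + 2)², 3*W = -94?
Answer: 940/3 ≈ 313.33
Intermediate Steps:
W = -94/3 (W = (⅓)*(-94) = -94/3 ≈ -31.333)
n(r) = r³
L = -2 (L = -(0 + 2)²/2 = -½*2² = -½*4 = -2)
F = -8 (F = (-4/(-2) - 4/1)³ = (-4*(-½) - 4*1)³ = (2 - 4)³ = (-2)³ = -8)
W*(F + L) = -94*(-8 - 2)/3 = -94/3*(-10) = 940/3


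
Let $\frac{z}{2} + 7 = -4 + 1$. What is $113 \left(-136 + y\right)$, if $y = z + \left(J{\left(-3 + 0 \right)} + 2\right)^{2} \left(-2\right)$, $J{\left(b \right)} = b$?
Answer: $-17854$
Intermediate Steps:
$z = -20$ ($z = -14 + 2 \left(-4 + 1\right) = -14 + 2 \left(-3\right) = -14 - 6 = -20$)
$y = -22$ ($y = -20 + \left(\left(-3 + 0\right) + 2\right)^{2} \left(-2\right) = -20 + \left(-3 + 2\right)^{2} \left(-2\right) = -20 + \left(-1\right)^{2} \left(-2\right) = -20 + 1 \left(-2\right) = -20 - 2 = -22$)
$113 \left(-136 + y\right) = 113 \left(-136 - 22\right) = 113 \left(-158\right) = -17854$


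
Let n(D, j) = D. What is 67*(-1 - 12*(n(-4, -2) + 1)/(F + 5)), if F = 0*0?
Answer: 2077/5 ≈ 415.40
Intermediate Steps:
F = 0
67*(-1 - 12*(n(-4, -2) + 1)/(F + 5)) = 67*(-1 - 12*(-4 + 1)/(0 + 5)) = 67*(-1 - (-36)/5) = 67*(-1 - 12*(-⅗)) = 67*(-1 + 36/5) = 67*(31/5) = 2077/5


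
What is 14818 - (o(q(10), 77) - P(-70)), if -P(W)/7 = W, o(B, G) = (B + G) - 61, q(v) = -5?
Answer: 15297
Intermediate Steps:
o(B, G) = -61 + B + G
P(W) = -7*W
14818 - (o(q(10), 77) - P(-70)) = 14818 - ((-61 - 5 + 77) - (-7)*(-70)) = 14818 - (11 - 1*490) = 14818 - (11 - 490) = 14818 - 1*(-479) = 14818 + 479 = 15297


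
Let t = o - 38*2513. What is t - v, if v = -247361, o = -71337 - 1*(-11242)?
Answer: 91772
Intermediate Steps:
o = -60095 (o = -71337 + 11242 = -60095)
t = -155589 (t = -60095 - 38*2513 = -60095 - 1*95494 = -60095 - 95494 = -155589)
t - v = -155589 - 1*(-247361) = -155589 + 247361 = 91772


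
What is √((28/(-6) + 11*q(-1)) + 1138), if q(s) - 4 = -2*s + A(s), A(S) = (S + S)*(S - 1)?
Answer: √11190/3 ≈ 35.261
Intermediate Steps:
A(S) = 2*S*(-1 + S) (A(S) = (2*S)*(-1 + S) = 2*S*(-1 + S))
q(s) = 4 - 2*s + 2*s*(-1 + s) (q(s) = 4 + (-2*s + 2*s*(-1 + s)) = 4 - 2*s + 2*s*(-1 + s))
√((28/(-6) + 11*q(-1)) + 1138) = √((28/(-6) + 11*(4 - 2*(-1) + 2*(-1)*(-1 - 1))) + 1138) = √((28*(-⅙) + 11*(4 + 2 + 2*(-1)*(-2))) + 1138) = √((-14/3 + 11*(4 + 2 + 4)) + 1138) = √((-14/3 + 11*10) + 1138) = √((-14/3 + 110) + 1138) = √(316/3 + 1138) = √(3730/3) = √11190/3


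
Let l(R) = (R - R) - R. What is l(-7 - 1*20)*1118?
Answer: 30186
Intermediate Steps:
l(R) = -R (l(R) = 0 - R = -R)
l(-7 - 1*20)*1118 = -(-7 - 1*20)*1118 = -(-7 - 20)*1118 = -1*(-27)*1118 = 27*1118 = 30186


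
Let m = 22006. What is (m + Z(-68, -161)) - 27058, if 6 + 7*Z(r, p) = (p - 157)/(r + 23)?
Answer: -530444/105 ≈ -5051.8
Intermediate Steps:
Z(r, p) = -6/7 + (-157 + p)/(7*(23 + r)) (Z(r, p) = -6/7 + ((p - 157)/(r + 23))/7 = -6/7 + ((-157 + p)/(23 + r))/7 = -6/7 + (-157 + p)/(7*(23 + r)))
(m + Z(-68, -161)) - 27058 = (22006 + (-295 - 161 - 6*(-68))/(7*(23 - 68))) - 27058 = (22006 + (1/7)*(-295 - 161 + 408)/(-45)) - 27058 = (22006 + (1/7)*(-1/45)*(-48)) - 27058 = (22006 + 16/105) - 27058 = 2310646/105 - 27058 = -530444/105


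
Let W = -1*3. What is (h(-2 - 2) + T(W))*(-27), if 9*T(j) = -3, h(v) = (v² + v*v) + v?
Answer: -747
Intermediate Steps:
W = -3
h(v) = v + 2*v² (h(v) = (v² + v²) + v = 2*v² + v = v + 2*v²)
T(j) = -⅓ (T(j) = (⅑)*(-3) = -⅓)
(h(-2 - 2) + T(W))*(-27) = ((-2 - 2)*(1 + 2*(-2 - 2)) - ⅓)*(-27) = (-4*(1 + 2*(-4)) - ⅓)*(-27) = (-4*(1 - 8) - ⅓)*(-27) = (-4*(-7) - ⅓)*(-27) = (28 - ⅓)*(-27) = (83/3)*(-27) = -747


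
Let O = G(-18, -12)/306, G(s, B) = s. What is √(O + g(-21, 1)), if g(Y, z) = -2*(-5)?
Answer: 13*√17/17 ≈ 3.1530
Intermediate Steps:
g(Y, z) = 10
O = -1/17 (O = -18/306 = -18*1/306 = -1/17 ≈ -0.058824)
√(O + g(-21, 1)) = √(-1/17 + 10) = √(169/17) = 13*√17/17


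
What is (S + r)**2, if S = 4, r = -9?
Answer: 25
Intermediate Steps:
(S + r)**2 = (4 - 9)**2 = (-5)**2 = 25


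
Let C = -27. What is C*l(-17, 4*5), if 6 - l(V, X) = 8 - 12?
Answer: -270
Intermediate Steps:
l(V, X) = 10 (l(V, X) = 6 - (8 - 12) = 6 - 1*(-4) = 6 + 4 = 10)
C*l(-17, 4*5) = -27*10 = -270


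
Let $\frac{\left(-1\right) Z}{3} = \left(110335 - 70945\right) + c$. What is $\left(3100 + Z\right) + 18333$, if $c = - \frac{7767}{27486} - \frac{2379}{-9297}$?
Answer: $- \frac{101727964573}{1051594} \approx -96737.0$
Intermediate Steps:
$c = - \frac{84205}{3154782}$ ($c = \left(-7767\right) \frac{1}{27486} - - \frac{793}{3099} = - \frac{863}{3054} + \frac{793}{3099} = - \frac{84205}{3154782} \approx -0.026691$)
$Z = - \frac{124266778775}{1051594}$ ($Z = - 3 \left(\left(110335 - 70945\right) - \frac{84205}{3154782}\right) = - 3 \left(39390 - \frac{84205}{3154782}\right) = \left(-3\right) \frac{124266778775}{3154782} = - \frac{124266778775}{1051594} \approx -1.1817 \cdot 10^{5}$)
$\left(3100 + Z\right) + 18333 = \left(3100 - \frac{124266778775}{1051594}\right) + 18333 = - \frac{121006837375}{1051594} + 18333 = - \frac{101727964573}{1051594}$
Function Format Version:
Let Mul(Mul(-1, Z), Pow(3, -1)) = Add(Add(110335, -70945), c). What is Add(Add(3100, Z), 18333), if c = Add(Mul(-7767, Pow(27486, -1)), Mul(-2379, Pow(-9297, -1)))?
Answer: Rational(-101727964573, 1051594) ≈ -96737.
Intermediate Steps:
c = Rational(-84205, 3154782) (c = Add(Mul(-7767, Rational(1, 27486)), Mul(-2379, Rational(-1, 9297))) = Add(Rational(-863, 3054), Rational(793, 3099)) = Rational(-84205, 3154782) ≈ -0.026691)
Z = Rational(-124266778775, 1051594) (Z = Mul(-3, Add(Add(110335, -70945), Rational(-84205, 3154782))) = Mul(-3, Add(39390, Rational(-84205, 3154782))) = Mul(-3, Rational(124266778775, 3154782)) = Rational(-124266778775, 1051594) ≈ -1.1817e+5)
Add(Add(3100, Z), 18333) = Add(Add(3100, Rational(-124266778775, 1051594)), 18333) = Add(Rational(-121006837375, 1051594), 18333) = Rational(-101727964573, 1051594)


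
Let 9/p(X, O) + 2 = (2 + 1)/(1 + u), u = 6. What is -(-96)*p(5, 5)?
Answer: -6048/11 ≈ -549.82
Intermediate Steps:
p(X, O) = -63/11 (p(X, O) = 9/(-2 + (2 + 1)/(1 + 6)) = 9/(-2 + 3/7) = 9/(-11/7) = 9*(-7/11) = -63/11)
-(-96)*p(5, 5) = -(-96)*(-63)/11 = -1*6048/11 = -6048/11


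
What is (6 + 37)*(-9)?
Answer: -387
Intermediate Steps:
(6 + 37)*(-9) = 43*(-9) = -387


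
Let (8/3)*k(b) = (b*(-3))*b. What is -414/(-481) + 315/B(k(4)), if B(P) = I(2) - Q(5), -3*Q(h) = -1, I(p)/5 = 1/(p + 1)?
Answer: 456201/1924 ≈ 237.11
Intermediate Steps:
k(b) = -9*b²/8 (k(b) = 3*((b*(-3))*b)/8 = 3*((-3*b)*b)/8 = 3*(-3*b²)/8 = -9*b²/8)
I(p) = 5/(1 + p) (I(p) = 5/(p + 1) = 5/(1 + p))
Q(h) = ⅓ (Q(h) = -⅓*(-1) = ⅓)
B(P) = 4/3 (B(P) = 5/(1 + 2) - 1*⅓ = 5/3 - ⅓ = 4/3)
-414/(-481) + 315/B(k(4)) = -414/(-481) + 315/(4/3) = -414*(-1/481) + 315*(¾) = 414/481 + 945/4 = 456201/1924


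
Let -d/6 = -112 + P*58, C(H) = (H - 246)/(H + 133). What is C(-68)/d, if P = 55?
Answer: 157/600210 ≈ 0.00026157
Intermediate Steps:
C(H) = (-246 + H)/(133 + H)
d = -18468 (d = -6*(-112 + 55*58) = -6*(-112 + 3190) = -6*3078 = -18468)
C(-68)/d = ((-246 - 68)/(133 - 68))/(-18468) = (-314/65)*(-1/18468) = ((1/65)*(-314))*(-1/18468) = -314/65*(-1/18468) = 157/600210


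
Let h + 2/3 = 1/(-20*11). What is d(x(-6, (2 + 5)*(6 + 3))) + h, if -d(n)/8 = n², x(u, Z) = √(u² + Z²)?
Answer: -21146843/660 ≈ -32041.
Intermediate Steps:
x(u, Z) = √(Z² + u²)
h = -443/660 (h = -⅔ + 1/(-20*11) = -⅔ + 1/(-220) = -⅔ - 1/220 = -443/660 ≈ -0.67121)
d(n) = -8*n²
d(x(-6, (2 + 5)*(6 + 3))) + h = -(288 + 8*((2 + 5)²*(6 + 3)²)) - 443/660 = -8*(√((7*9)² + 36))² - 443/660 = -8*(√(63² + 36))² - 443/660 = -8*(√(3969 + 36))² - 443/660 = -8*(√4005)² - 443/660 = -8*(3*√445)² - 443/660 = -8*4005 - 443/660 = -32040 - 443/660 = -21146843/660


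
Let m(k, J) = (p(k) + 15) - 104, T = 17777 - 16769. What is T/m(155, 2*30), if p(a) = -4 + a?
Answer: 504/31 ≈ 16.258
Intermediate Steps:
T = 1008
m(k, J) = -93 + k (m(k, J) = ((-4 + k) + 15) - 104 = (11 + k) - 104 = -93 + k)
T/m(155, 2*30) = 1008/(-93 + 155) = 1008/62 = 1008*(1/62) = 504/31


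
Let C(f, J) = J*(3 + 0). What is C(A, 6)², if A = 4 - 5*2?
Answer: 324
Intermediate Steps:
A = -6 (A = 4 - 10 = -6)
C(f, J) = 3*J (C(f, J) = J*3 = 3*J)
C(A, 6)² = (3*6)² = 18² = 324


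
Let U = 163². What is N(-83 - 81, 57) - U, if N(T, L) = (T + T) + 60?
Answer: -26837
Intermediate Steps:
N(T, L) = 60 + 2*T (N(T, L) = 2*T + 60 = 60 + 2*T)
U = 26569
N(-83 - 81, 57) - U = (60 + 2*(-83 - 81)) - 1*26569 = (60 + 2*(-164)) - 26569 = (60 - 328) - 26569 = -268 - 26569 = -26837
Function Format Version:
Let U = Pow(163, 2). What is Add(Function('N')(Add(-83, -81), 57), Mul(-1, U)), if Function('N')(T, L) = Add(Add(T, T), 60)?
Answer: -26837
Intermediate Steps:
Function('N')(T, L) = Add(60, Mul(2, T)) (Function('N')(T, L) = Add(Mul(2, T), 60) = Add(60, Mul(2, T)))
U = 26569
Add(Function('N')(Add(-83, -81), 57), Mul(-1, U)) = Add(Add(60, Mul(2, Add(-83, -81))), Mul(-1, 26569)) = Add(Add(60, Mul(2, -164)), -26569) = Add(Add(60, -328), -26569) = Add(-268, -26569) = -26837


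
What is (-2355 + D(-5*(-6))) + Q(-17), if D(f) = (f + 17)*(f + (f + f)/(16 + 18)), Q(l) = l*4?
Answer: -15811/17 ≈ -930.06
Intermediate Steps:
Q(l) = 4*l
D(f) = 18*f*(17 + f)/17 (D(f) = (17 + f)*(f + (2*f)/34) = (17 + f)*(f + (2*f)*(1/34)) = (17 + f)*(f + f/17) = (17 + f)*(18*f/17) = 18*f*(17 + f)/17)
(-2355 + D(-5*(-6))) + Q(-17) = (-2355 + 18*(-5*(-6))*(17 - 5*(-6))/17) + 4*(-17) = (-2355 + (18/17)*30*(17 + 30)) - 68 = (-2355 + (18/17)*30*47) - 68 = (-2355 + 25380/17) - 68 = -14655/17 - 68 = -15811/17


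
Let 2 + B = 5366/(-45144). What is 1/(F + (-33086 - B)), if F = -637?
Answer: -22572/761147729 ≈ -2.9655e-5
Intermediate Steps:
B = -47827/22572 (B = -2 + 5366/(-45144) = -2 + 5366*(-1/45144) = -2 - 2683/22572 = -47827/22572 ≈ -2.1189)
1/(F + (-33086 - B)) = 1/(-637 + (-33086 - 1*(-47827/22572))) = 1/(-637 + (-33086 + 47827/22572)) = 1/(-637 - 746769365/22572) = 1/(-761147729/22572) = -22572/761147729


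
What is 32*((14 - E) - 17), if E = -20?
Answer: 544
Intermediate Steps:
32*((14 - E) - 17) = 32*((14 - 1*(-20)) - 17) = 32*((14 + 20) - 17) = 32*(34 - 17) = 32*17 = 544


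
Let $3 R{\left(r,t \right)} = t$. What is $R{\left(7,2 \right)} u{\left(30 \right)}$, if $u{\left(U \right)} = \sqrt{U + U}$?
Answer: $\frac{4 \sqrt{15}}{3} \approx 5.164$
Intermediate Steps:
$R{\left(r,t \right)} = \frac{t}{3}$
$u{\left(U \right)} = \sqrt{2} \sqrt{U}$ ($u{\left(U \right)} = \sqrt{2 U} = \sqrt{2} \sqrt{U}$)
$R{\left(7,2 \right)} u{\left(30 \right)} = \frac{1}{3} \cdot 2 \sqrt{2} \sqrt{30} = \frac{2 \cdot 2 \sqrt{15}}{3} = \frac{4 \sqrt{15}}{3}$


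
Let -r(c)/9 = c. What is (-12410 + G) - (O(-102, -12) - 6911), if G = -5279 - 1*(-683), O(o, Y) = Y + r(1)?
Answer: -10074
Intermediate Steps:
r(c) = -9*c
O(o, Y) = -9 + Y (O(o, Y) = Y - 9*1 = Y - 9 = -9 + Y)
G = -4596 (G = -5279 + 683 = -4596)
(-12410 + G) - (O(-102, -12) - 6911) = (-12410 - 4596) - ((-9 - 12) - 6911) = -17006 - (-21 - 6911) = -17006 - 1*(-6932) = -17006 + 6932 = -10074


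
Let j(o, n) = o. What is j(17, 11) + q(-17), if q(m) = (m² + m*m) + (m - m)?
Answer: 595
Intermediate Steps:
q(m) = 2*m² (q(m) = (m² + m²) + 0 = 2*m² + 0 = 2*m²)
j(17, 11) + q(-17) = 17 + 2*(-17)² = 17 + 2*289 = 17 + 578 = 595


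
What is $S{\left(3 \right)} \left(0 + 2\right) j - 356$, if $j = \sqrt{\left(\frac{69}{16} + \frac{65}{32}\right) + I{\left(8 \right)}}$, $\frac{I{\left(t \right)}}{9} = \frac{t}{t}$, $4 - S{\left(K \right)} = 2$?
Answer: $-356 + \frac{\sqrt{982}}{2} \approx -340.33$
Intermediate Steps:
$S{\left(K \right)} = 2$ ($S{\left(K \right)} = 4 - 2 = 2$)
$I{\left(t \right)} = 9$ ($I{\left(t \right)} = 9 \frac{t}{t} = 9 \cdot 1 = 9$)
$j = \frac{\sqrt{982}}{8}$ ($j = \sqrt{\left(\frac{69}{16} + \frac{65}{32}\right) + 9} = \sqrt{\frac{203}{32} + 9} = \sqrt{\frac{491}{32}} = \frac{\sqrt{982}}{8} \approx 3.9171$)
$S{\left(3 \right)} \left(0 + 2\right) j - 356 = 2 \left(0 + 2\right) \frac{\sqrt{982}}{8} - 356 = 2 \cdot 2 \frac{\sqrt{982}}{8} - 356 = 4 \frac{\sqrt{982}}{8} - 356 = \frac{\sqrt{982}}{2} - 356 = -356 + \frac{\sqrt{982}}{2}$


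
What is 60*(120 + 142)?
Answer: 15720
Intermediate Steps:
60*(120 + 142) = 60*262 = 15720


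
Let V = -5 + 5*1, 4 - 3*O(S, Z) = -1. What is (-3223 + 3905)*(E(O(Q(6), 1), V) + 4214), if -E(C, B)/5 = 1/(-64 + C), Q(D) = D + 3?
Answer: 48858046/17 ≈ 2.8740e+6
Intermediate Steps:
Q(D) = 3 + D
O(S, Z) = 5/3 (O(S, Z) = 4/3 - ⅓*(-1) = 4/3 + ⅓ = 5/3)
V = 0 (V = -5 + 5 = 0)
E(C, B) = -5/(-64 + C)
(-3223 + 3905)*(E(O(Q(6), 1), V) + 4214) = (-3223 + 3905)*(-5/(-64 + 5/3) + 4214) = 682*(-5/(-187/3) + 4214) = 682*(-5*(-3/187) + 4214) = 682*(15/187 + 4214) = 682*(788033/187) = 48858046/17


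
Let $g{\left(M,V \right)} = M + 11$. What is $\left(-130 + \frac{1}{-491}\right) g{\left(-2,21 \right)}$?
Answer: $- \frac{574479}{491} \approx -1170.0$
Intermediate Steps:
$g{\left(M,V \right)} = 11 + M$
$\left(-130 + \frac{1}{-491}\right) g{\left(-2,21 \right)} = \left(-130 + \frac{1}{-491}\right) \left(11 - 2\right) = \left(-130 - \frac{1}{491}\right) 9 = \left(- \frac{63831}{491}\right) 9 = - \frac{574479}{491}$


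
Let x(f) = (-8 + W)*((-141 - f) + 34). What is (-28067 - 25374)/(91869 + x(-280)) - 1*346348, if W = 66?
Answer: -35293953685/101903 ≈ -3.4635e+5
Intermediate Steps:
x(f) = -6206 - 58*f (x(f) = (-8 + 66)*((-141 - f) + 34) = 58*(-107 - f) = -6206 - 58*f)
(-28067 - 25374)/(91869 + x(-280)) - 1*346348 = (-28067 - 25374)/(91869 + (-6206 - 58*(-280))) - 1*346348 = -53441/(91869 + (-6206 + 16240)) - 346348 = -53441/(91869 + 10034) - 346348 = -53441/101903 - 346348 = -35293953685/101903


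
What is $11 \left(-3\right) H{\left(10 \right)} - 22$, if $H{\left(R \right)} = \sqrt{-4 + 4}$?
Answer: $-22$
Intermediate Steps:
$H{\left(R \right)} = 0$ ($H{\left(R \right)} = \sqrt{0} = 0$)
$11 \left(-3\right) H{\left(10 \right)} - 22 = 11 \left(-3\right) 0 - 22 = \left(-33\right) 0 - 22 = 0 - 22 = -22$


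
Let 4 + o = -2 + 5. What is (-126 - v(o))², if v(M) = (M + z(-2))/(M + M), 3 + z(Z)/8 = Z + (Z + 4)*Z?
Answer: 105625/4 ≈ 26406.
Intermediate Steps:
o = -1 (o = -4 + (-2 + 5) = -4 + 3 = -1)
z(Z) = -24 + 8*Z + 8*Z*(4 + Z) (z(Z) = -24 + 8*(Z + (Z + 4)*Z) = -24 + 8*(Z + (4 + Z)*Z) = -24 + 8*(Z + Z*(4 + Z)) = -24 + (8*Z + 8*Z*(4 + Z)) = -24 + 8*Z + 8*Z*(4 + Z))
v(M) = (-72 + M)/(2*M) (v(M) = (M + (-24 + 8*(-2)² + 40*(-2)))/(M + M) = (M + (-24 + 8*4 - 80))/((2*M)) = (M + (-24 + 32 - 80))*(1/(2*M)) = (M - 72)*(1/(2*M)) = (-72 + M)*(1/(2*M)) = (-72 + M)/(2*M))
(-126 - v(o))² = (-126 - (-72 - 1)/(2*(-1)))² = (-126 - (-1)*(-73)/2)² = (-126 - 1*73/2)² = (-126 - 73/2)² = (-325/2)² = 105625/4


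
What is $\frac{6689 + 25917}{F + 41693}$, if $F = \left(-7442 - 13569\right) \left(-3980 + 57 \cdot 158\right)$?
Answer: $- \frac{32606}{105559593} \approx -0.00030889$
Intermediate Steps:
$F = -105601286$ ($F = - 21011 \left(-3980 + 9006\right) = \left(-21011\right) 5026 = -105601286$)
$\frac{6689 + 25917}{F + 41693} = \frac{6689 + 25917}{-105601286 + 41693} = \frac{32606}{-105559593} = 32606 \left(- \frac{1}{105559593}\right) = - \frac{32606}{105559593}$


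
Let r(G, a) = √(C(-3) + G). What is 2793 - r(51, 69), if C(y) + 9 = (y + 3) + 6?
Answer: 2793 - 4*√3 ≈ 2786.1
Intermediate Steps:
C(y) = y (C(y) = -9 + ((y + 3) + 6) = -9 + ((3 + y) + 6) = -9 + (9 + y) = y)
r(G, a) = √(-3 + G)
2793 - r(51, 69) = 2793 - √(-3 + 51) = 2793 - √48 = 2793 - 4*√3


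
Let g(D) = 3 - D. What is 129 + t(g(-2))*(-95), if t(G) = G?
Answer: -346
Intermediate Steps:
129 + t(g(-2))*(-95) = 129 + (3 - 1*(-2))*(-95) = 129 + (3 + 2)*(-95) = 129 + 5*(-95) = 129 - 475 = -346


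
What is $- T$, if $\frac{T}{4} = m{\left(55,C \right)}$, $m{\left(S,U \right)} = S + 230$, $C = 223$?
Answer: $-1140$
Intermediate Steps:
$m{\left(S,U \right)} = 230 + S$
$T = 1140$ ($T = 4 \left(230 + 55\right) = 4 \cdot 285 = 1140$)
$- T = \left(-1\right) 1140 = -1140$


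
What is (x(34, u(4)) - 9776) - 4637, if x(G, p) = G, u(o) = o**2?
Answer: -14379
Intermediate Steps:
(x(34, u(4)) - 9776) - 4637 = (34 - 9776) - 4637 = -9742 - 4637 = -14379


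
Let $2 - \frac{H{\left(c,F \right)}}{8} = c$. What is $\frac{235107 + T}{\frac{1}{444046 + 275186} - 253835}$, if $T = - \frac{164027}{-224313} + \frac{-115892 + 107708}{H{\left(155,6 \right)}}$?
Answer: $- \frac{214946497885176448}{232061244337103933} \approx -0.92625$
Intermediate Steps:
$H{\left(c,F \right)} = 16 - 8 c$
$T = \frac{28285370}{3813321}$ ($T = - \frac{164027}{-224313} + \frac{-115892 + 107708}{16 - 1240} = \left(-164027\right) \left(- \frac{1}{224313}\right) - \frac{8184}{16 - 1240} = \frac{164027}{224313} - \frac{8184}{-1224} = \frac{164027}{224313} - - \frac{341}{51} = \frac{164027}{224313} + \frac{341}{51} = \frac{28285370}{3813321} \approx 7.4175$)
$\frac{235107 + T}{\frac{1}{444046 + 275186} - 253835} = \frac{235107 + \frac{28285370}{3813321}}{\frac{1}{444046 + 275186} - 253835} = \frac{896566745717}{3813321 \left(\frac{1}{719232} - 253835\right)} = \frac{896566745717}{3813321 \left(- \frac{182566254719}{719232}\right)} = \frac{896566745717}{3813321} \left(- \frac{719232}{182566254719}\right) = - \frac{214946497885176448}{232061244337103933}$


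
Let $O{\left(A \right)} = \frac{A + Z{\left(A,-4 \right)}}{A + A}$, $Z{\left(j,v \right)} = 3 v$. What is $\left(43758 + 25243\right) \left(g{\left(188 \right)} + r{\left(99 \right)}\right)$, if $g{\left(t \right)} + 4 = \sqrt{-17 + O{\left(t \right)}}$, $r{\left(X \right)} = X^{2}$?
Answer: $676002797 + \frac{69001 i \sqrt{36519}}{47} \approx 6.76 \cdot 10^{8} + 2.8055 \cdot 10^{5} i$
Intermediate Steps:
$O{\left(A \right)} = \frac{-12 + A}{2 A}$ ($O{\left(A \right)} = \frac{A + 3 \left(-4\right)}{A + A} = \frac{A - 12}{2 A} = \left(-12 + A\right) \frac{1}{2 A} = \frac{-12 + A}{2 A}$)
$g{\left(t \right)} = -4 + \sqrt{-17 + \frac{-12 + t}{2 t}}$
$\left(43758 + 25243\right) \left(g{\left(188 \right)} + r{\left(99 \right)}\right) = \left(43758 + 25243\right) \left(\left(-4 + \frac{\sqrt{-66 - \frac{24}{188}}}{2}\right) + 99^{2}\right) = 69001 \left(\left(-4 + \frac{\sqrt{-66 - \frac{6}{47}}}{2}\right) + 9801\right) = 69001 \left(\left(-4 + \frac{\sqrt{- \frac{3108}{47}}}{2}\right) + 9801\right) = 69001 \left(\left(-4 + \frac{\frac{2}{47} i \sqrt{36519}}{2}\right) + 9801\right) = 69001 \left(\left(-4 + \frac{i \sqrt{36519}}{47}\right) + 9801\right) = 69001 \left(9797 + \frac{i \sqrt{36519}}{47}\right) = 676002797 + \frac{69001 i \sqrt{36519}}{47}$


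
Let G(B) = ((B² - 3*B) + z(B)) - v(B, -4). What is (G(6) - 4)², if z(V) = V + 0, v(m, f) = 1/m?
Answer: 14161/36 ≈ 393.36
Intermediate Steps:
z(V) = V
G(B) = B² - 1/B - 2*B (G(B) = ((B² - 3*B) + B) - 1/B = (B² - 2*B) - 1/B = B² - 1/B - 2*B)
(G(6) - 4)² = ((-1 + 6²*(-2 + 6))/6 - 4)² = ((-1 + 36*4)/6 - 4)² = ((-1 + 144)/6 - 4)² = ((⅙)*143 - 4)² = (143/6 - 4)² = (119/6)² = 14161/36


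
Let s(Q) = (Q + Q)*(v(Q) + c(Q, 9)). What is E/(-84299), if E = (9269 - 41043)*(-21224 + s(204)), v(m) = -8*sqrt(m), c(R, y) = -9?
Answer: -791045504/84299 - 207420672*sqrt(51)/84299 ≈ -26956.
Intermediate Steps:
s(Q) = 2*Q*(-9 - 8*sqrt(Q)) (s(Q) = (Q + Q)*(-8*sqrt(Q) - 9) = (2*Q)*(-9 - 8*sqrt(Q)) = 2*Q*(-9 - 8*sqrt(Q)))
E = 791045504 + 207420672*sqrt(51) (E = (9269 - 41043)*(-21224 + (-18*204 - 6528*sqrt(51))) = -31774*(-21224 + (-3672 - 6528*sqrt(51))) = -31774*(-24896 - 6528*sqrt(51)) = 791045504 + 207420672*sqrt(51) ≈ 2.2723e+9)
E/(-84299) = (791045504 + 207420672*sqrt(51))/(-84299) = (791045504 + 207420672*sqrt(51))*(-1/84299) = -791045504/84299 - 207420672*sqrt(51)/84299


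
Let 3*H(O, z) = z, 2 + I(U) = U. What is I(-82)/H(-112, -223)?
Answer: 252/223 ≈ 1.1300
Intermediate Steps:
I(U) = -2 + U
H(O, z) = z/3
I(-82)/H(-112, -223) = (-2 - 82)/(((⅓)*(-223))) = -84/(-223/3) = -84*(-3/223) = 252/223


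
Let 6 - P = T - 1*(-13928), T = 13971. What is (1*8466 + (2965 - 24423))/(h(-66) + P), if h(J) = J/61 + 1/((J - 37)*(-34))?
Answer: 2775377024/5958789517 ≈ 0.46576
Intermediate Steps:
h(J) = -1/(34*(-37 + J)) + J/61 (h(J) = J*(1/61) - 1/34/(-37 + J) = J/61 - 1/(34*(-37 + J)) = -1/(34*(-37 + J)) + J/61)
P = -27893 (P = 6 - (13971 - 1*(-13928)) = 6 - (13971 + 13928) = 6 - 1*27899 = 6 - 27899 = -27893)
(1*8466 + (2965 - 24423))/(h(-66) + P) = (1*8466 + (2965 - 24423))/((-61 - 1258*(-66) + 34*(-66)²)/(2074*(-37 - 66)) - 27893) = (8466 - 21458)/((1/2074)*(-61 + 83028 + 34*4356)/(-103) - 27893) = -12992/((1/2074)*(-1/103)*(-61 + 83028 + 148104) - 27893) = -12992/((1/2074)*(-1/103)*231071 - 27893) = -12992/(-231071/213622 - 27893) = -12992/(-5958789517/213622) = -12992*(-213622/5958789517) = 2775377024/5958789517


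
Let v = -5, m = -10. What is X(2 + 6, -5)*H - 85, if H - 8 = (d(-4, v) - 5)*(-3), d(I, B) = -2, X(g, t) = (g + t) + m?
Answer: -288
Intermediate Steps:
X(g, t) = -10 + g + t (X(g, t) = (g + t) - 10 = -10 + g + t)
H = 29 (H = 8 + (-2 - 5)*(-3) = 8 - 7*(-3) = 8 + 21 = 29)
X(2 + 6, -5)*H - 85 = (-10 + (2 + 6) - 5)*29 - 85 = (-10 + 8 - 5)*29 - 85 = -7*29 - 85 = -203 - 85 = -288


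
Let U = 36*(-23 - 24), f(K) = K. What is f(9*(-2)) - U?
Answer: 1674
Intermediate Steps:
U = -1692 (U = 36*(-47) = -1692)
f(9*(-2)) - U = 9*(-2) - 1*(-1692) = -18 + 1692 = 1674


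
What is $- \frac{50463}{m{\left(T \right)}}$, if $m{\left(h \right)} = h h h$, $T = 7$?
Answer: $- \frac{7209}{49} \approx -147.12$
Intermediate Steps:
$m{\left(h \right)} = h^{3}$ ($m{\left(h \right)} = h^{2} h = h^{3}$)
$- \frac{50463}{m{\left(T \right)}} = - \frac{50463}{7^{3}} = - \frac{50463}{343} = \left(-50463\right) \frac{1}{343} = - \frac{7209}{49}$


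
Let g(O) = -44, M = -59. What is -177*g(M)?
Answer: 7788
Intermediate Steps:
-177*g(M) = -177*(-44) = 7788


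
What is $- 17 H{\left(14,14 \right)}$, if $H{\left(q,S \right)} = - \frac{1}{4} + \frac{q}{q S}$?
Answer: $\frac{85}{28} \approx 3.0357$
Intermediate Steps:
$H{\left(q,S \right)} = - \frac{1}{4} + \frac{1}{S}$ ($H{\left(q,S \right)} = \left(-1\right) \frac{1}{4} + \frac{q}{S q} = - \frac{1}{4} + q \frac{1}{S q} = - \frac{1}{4} + \frac{1}{S}$)
$- 17 H{\left(14,14 \right)} = - 17 \frac{4 - 14}{4 \cdot 14} = - 17 \cdot \frac{1}{4} \cdot \frac{1}{14} \left(4 - 14\right) = - 17 \cdot \frac{1}{4} \cdot \frac{1}{14} \left(-10\right) = \left(-17\right) \left(- \frac{5}{28}\right) = \frac{85}{28}$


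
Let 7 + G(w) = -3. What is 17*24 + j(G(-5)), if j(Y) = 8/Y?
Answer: 2036/5 ≈ 407.20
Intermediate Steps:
G(w) = -10 (G(w) = -7 - 3 = -10)
17*24 + j(G(-5)) = 17*24 + 8/(-10) = 408 + 8*(-⅒) = 408 - ⅘ = 2036/5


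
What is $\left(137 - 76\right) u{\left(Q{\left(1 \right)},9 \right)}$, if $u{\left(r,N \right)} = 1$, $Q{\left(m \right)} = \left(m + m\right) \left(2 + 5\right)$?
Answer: $61$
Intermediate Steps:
$Q{\left(m \right)} = 14 m$ ($Q{\left(m \right)} = 2 m 7 = 14 m$)
$\left(137 - 76\right) u{\left(Q{\left(1 \right)},9 \right)} = \left(137 - 76\right) 1 = 61 \cdot 1 = 61$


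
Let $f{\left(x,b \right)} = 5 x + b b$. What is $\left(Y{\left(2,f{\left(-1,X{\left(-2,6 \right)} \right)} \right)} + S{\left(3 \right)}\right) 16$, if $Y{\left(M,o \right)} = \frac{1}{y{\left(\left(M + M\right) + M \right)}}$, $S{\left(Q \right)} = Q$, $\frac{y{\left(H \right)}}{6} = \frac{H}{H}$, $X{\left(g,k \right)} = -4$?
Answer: $\frac{152}{3} \approx 50.667$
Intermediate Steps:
$y{\left(H \right)} = 6$ ($y{\left(H \right)} = 6 \frac{H}{H} = 6 \cdot 1 = 6$)
$f{\left(x,b \right)} = b^{2} + 5 x$ ($f{\left(x,b \right)} = 5 x + b^{2} = b^{2} + 5 x$)
$Y{\left(M,o \right)} = \frac{1}{6}$
$\left(Y{\left(2,f{\left(-1,X{\left(-2,6 \right)} \right)} \right)} + S{\left(3 \right)}\right) 16 = \left(\frac{1}{6} + 3\right) 16 = \frac{19}{6} \cdot 16 = \frac{152}{3}$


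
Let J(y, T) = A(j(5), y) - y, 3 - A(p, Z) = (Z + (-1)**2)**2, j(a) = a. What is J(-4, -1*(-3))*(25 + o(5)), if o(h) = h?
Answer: -60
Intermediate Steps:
A(p, Z) = 3 - (1 + Z)**2 (A(p, Z) = 3 - (Z + (-1)**2)**2 = 3 - (Z + 1)**2 = 3 - (1 + Z)**2)
J(y, T) = 3 - y - (1 + y)**2 (J(y, T) = (3 - (1 + y)**2) - y = 3 - y - (1 + y)**2)
J(-4, -1*(-3))*(25 + o(5)) = (3 - 1*(-4) - (1 - 4)**2)*(25 + 5) = (3 + 4 - 1*(-3)**2)*30 = (3 + 4 - 1*9)*30 = (3 + 4 - 9)*30 = -2*30 = -60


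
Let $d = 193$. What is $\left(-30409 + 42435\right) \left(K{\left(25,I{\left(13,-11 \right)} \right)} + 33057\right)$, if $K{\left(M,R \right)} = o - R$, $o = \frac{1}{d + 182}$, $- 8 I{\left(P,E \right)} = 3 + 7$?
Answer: $\frac{298168909927}{750} \approx 3.9756 \cdot 10^{8}$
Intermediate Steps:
$I{\left(P,E \right)} = - \frac{5}{4}$ ($I{\left(P,E \right)} = - \frac{3 + 7}{8} = \left(- \frac{1}{8}\right) 10 = - \frac{5}{4}$)
$o = \frac{1}{375}$ ($o = \frac{1}{193 + 182} = \frac{1}{375} \approx 0.0026667$)
$K{\left(M,R \right)} = \frac{1}{375} - R$
$\left(-30409 + 42435\right) \left(K{\left(25,I{\left(13,-11 \right)} \right)} + 33057\right) = \left(-30409 + 42435\right) \left(\left(\frac{1}{375} - - \frac{5}{4}\right) + 33057\right) = 12026 \left(\left(\frac{1}{375} + \frac{5}{4}\right) + 33057\right) = 12026 \left(\frac{1879}{1500} + 33057\right) = 12026 \cdot \frac{49587379}{1500} = \frac{298168909927}{750}$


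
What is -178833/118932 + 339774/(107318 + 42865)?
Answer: 136892171/180419844 ≈ 0.75874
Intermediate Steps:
-178833/118932 + 339774/(107318 + 42865) = -178833*1/118932 + 339774/150183 = -59611/39644 + 339774*(1/150183) = -59611/39644 + 113258/50061 = 136892171/180419844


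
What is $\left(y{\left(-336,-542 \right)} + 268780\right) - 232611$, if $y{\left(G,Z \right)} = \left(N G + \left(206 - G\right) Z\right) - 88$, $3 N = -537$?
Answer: $-197539$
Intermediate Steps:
$N = -179$ ($N = \frac{1}{3} \left(-537\right) = -179$)
$y{\left(G,Z \right)} = -88 - 179 G + Z \left(206 - G\right)$ ($y{\left(G,Z \right)} = \left(- 179 G + \left(206 - G\right) Z\right) - 88 = \left(- 179 G + Z \left(206 - G\right)\right) - 88 = -88 - 179 G + Z \left(206 - G\right)$)
$\left(y{\left(-336,-542 \right)} + 268780\right) - 232611 = \left(\left(-88 - -60144 + 206 \left(-542\right) - \left(-336\right) \left(-542\right)\right) + 268780\right) - 232611 = \left(\left(-88 + 60144 - 111652 - 182112\right) + 268780\right) - 232611 = \left(-233708 + 268780\right) - 232611 = 35072 - 232611 = -197539$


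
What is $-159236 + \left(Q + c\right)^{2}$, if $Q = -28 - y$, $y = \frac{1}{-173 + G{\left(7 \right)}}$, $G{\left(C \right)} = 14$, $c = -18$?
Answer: $- \frac{3972165347}{25281} \approx -1.5712 \cdot 10^{5}$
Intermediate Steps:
$y = - \frac{1}{159}$ ($y = \frac{1}{-173 + 14} = \frac{1}{-159} = - \frac{1}{159} \approx -0.0062893$)
$Q = - \frac{4451}{159}$ ($Q = -28 - - \frac{1}{159} = -28 + \frac{1}{159} = - \frac{4451}{159} \approx -27.994$)
$-159236 + \left(Q + c\right)^{2} = -159236 + \left(- \frac{4451}{159} - 18\right)^{2} = -159236 + \left(- \frac{7313}{159}\right)^{2} = -159236 + \frac{53479969}{25281} = - \frac{3972165347}{25281}$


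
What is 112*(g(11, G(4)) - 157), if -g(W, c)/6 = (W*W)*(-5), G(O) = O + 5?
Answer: 388976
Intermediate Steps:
G(O) = 5 + O
g(W, c) = 30*W² (g(W, c) = -6*W*W*(-5) = -6*W²*(-5) = -(-30)*W² = 30*W²)
112*(g(11, G(4)) - 157) = 112*(30*11² - 157) = 112*(30*121 - 157) = 112*(3630 - 157) = 112*3473 = 388976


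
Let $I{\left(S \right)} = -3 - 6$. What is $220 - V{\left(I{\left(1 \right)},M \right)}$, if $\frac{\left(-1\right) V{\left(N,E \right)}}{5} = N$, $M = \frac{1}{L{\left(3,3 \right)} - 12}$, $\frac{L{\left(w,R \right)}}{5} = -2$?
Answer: $175$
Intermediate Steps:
$L{\left(w,R \right)} = -10$ ($L{\left(w,R \right)} = 5 \left(-2\right) = -10$)
$I{\left(S \right)} = -9$ ($I{\left(S \right)} = -3 - 6 = -9$)
$M = - \frac{1}{22}$ ($M = \frac{1}{-10 - 12} = \frac{1}{-22} = - \frac{1}{22} \approx -0.045455$)
$V{\left(N,E \right)} = - 5 N$
$220 - V{\left(I{\left(1 \right)},M \right)} = 220 - \left(-5\right) \left(-9\right) = 220 - 45 = 175$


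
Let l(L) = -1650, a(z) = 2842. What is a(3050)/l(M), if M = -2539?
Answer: -1421/825 ≈ -1.7224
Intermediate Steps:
a(3050)/l(M) = 2842/(-1650) = 2842*(-1/1650) = -1421/825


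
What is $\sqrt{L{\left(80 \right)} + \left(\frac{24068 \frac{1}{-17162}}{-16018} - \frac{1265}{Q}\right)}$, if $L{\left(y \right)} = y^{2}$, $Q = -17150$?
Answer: $\frac{\sqrt{7257875874236396127079410}}{33675362210} \approx 80.0$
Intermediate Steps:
$\sqrt{L{\left(80 \right)} + \left(\frac{24068 \frac{1}{-17162}}{-16018} - \frac{1265}{Q}\right)} = \sqrt{80^{2} + \left(\frac{24068 \frac{1}{-17162}}{-16018} - \frac{1265}{-17150}\right)} = \sqrt{6400 + \left(24068 \left(- \frac{1}{17162}\right) \left(- \frac{1}{16018}\right) - - \frac{253}{3430}\right)} = \sqrt{6400 + \left(\left(- \frac{12034}{8581}\right) \left(- \frac{1}{16018}\right) + \frac{253}{3430}\right)} = \sqrt{6400 + \left(\frac{6017}{68725229} + \frac{253}{3430}\right)} = \sqrt{6400 + \frac{17408121247}{235727535470}} = \sqrt{\frac{1508673635129247}{235727535470}} = \frac{\sqrt{7257875874236396127079410}}{33675362210}$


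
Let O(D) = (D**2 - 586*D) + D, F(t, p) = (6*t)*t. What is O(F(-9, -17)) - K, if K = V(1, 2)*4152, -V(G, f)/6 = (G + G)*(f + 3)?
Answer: 201006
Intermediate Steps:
F(t, p) = 6*t**2
O(D) = D**2 - 585*D
V(G, f) = -12*G*(3 + f) (V(G, f) = -6*(G + G)*(f + 3) = -6*2*G*(3 + f) = -12*G*(3 + f))
K = -249120 (K = -12*1*(3 + 2)*4152 = -12*1*5*4152 = -60*4152 = -249120)
O(F(-9, -17)) - K = (6*(-9)**2)*(-585 + 6*(-9)**2) - 1*(-249120) = (6*81)*(-585 + 6*81) + 249120 = 486*(-585 + 486) + 249120 = 486*(-99) + 249120 = -48114 + 249120 = 201006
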